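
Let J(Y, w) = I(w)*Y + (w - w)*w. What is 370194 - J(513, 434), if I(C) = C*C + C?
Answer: -96479076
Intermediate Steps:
I(C) = C + C**2 (I(C) = C**2 + C = C + C**2)
J(Y, w) = Y*w*(1 + w) (J(Y, w) = (w*(1 + w))*Y + (w - w)*w = Y*w*(1 + w) + 0*w = Y*w*(1 + w) + 0 = Y*w*(1 + w))
370194 - J(513, 434) = 370194 - 513*434*(1 + 434) = 370194 - 513*434*435 = 370194 - 1*96849270 = 370194 - 96849270 = -96479076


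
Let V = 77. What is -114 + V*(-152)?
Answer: -11818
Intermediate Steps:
-114 + V*(-152) = -114 + 77*(-152) = -114 - 11704 = -11818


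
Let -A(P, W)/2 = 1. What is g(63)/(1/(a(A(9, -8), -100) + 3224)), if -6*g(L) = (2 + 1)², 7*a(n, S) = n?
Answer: -33849/7 ≈ -4835.6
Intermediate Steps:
A(P, W) = -2 (A(P, W) = -2*1 = -2)
a(n, S) = n/7
g(L) = -3/2 (g(L) = -(2 + 1)²/6 = -⅙*3² = -⅙*9 = -3/2)
g(63)/(1/(a(A(9, -8), -100) + 3224)) = -3/(2*(1/((⅐)*(-2) + 3224))) = -3/(2*(1/(-2/7 + 3224))) = -3/(2*(1/(22566/7))) = -3/(2*7/22566) = -3/2*22566/7 = -33849/7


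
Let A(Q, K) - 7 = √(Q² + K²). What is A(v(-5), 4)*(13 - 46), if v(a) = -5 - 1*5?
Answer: -231 - 66*√29 ≈ -586.42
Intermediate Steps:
v(a) = -10 (v(a) = -5 - 5 = -10)
A(Q, K) = 7 + √(K² + Q²) (A(Q, K) = 7 + √(Q² + K²) = 7 + √(K² + Q²))
A(v(-5), 4)*(13 - 46) = (7 + √(4² + (-10)²))*(13 - 46) = (7 + √(16 + 100))*(-33) = (7 + √116)*(-33) = (7 + 2*√29)*(-33) = -231 - 66*√29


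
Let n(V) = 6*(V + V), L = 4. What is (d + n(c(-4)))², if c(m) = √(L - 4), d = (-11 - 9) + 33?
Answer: 169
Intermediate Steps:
d = 13 (d = -20 + 33 = 13)
c(m) = 0 (c(m) = √(4 - 4) = √0 = 0)
n(V) = 12*V (n(V) = 6*(2*V) = 12*V)
(d + n(c(-4)))² = (13 + 12*0)² = (13 + 0)² = 13² = 169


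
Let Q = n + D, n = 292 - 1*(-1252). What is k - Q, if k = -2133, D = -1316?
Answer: -2361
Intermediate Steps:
n = 1544 (n = 292 + 1252 = 1544)
Q = 228 (Q = 1544 - 1316 = 228)
k - Q = -2133 - 1*228 = -2133 - 228 = -2361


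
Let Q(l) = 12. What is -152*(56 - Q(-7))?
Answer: -6688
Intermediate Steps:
-152*(56 - Q(-7)) = -152*(56 - 1*12) = -152*(56 - 12) = -152*44 = -6688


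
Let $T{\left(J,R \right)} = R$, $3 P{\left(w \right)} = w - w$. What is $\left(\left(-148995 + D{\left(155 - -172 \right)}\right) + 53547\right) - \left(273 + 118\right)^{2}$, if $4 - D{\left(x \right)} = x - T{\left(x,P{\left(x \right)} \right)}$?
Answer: $-248652$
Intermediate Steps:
$P{\left(w \right)} = 0$ ($P{\left(w \right)} = \frac{w - w}{3} = \frac{1}{3} \cdot 0 = 0$)
$D{\left(x \right)} = 4 - x$ ($D{\left(x \right)} = 4 - \left(x - 0\right) = 4 - \left(x + 0\right) = 4 - x$)
$\left(\left(-148995 + D{\left(155 - -172 \right)}\right) + 53547\right) - \left(273 + 118\right)^{2} = \left(\left(-148995 - \left(151 + 172\right)\right) + 53547\right) - \left(273 + 118\right)^{2} = \left(\left(-148995 + \left(4 - \left(155 + 172\right)\right)\right) + 53547\right) - 391^{2} = \left(\left(-148995 + \left(4 - 327\right)\right) + 53547\right) - 152881 = \left(\left(-148995 - 323\right) + 53547\right) - 152881 = \left(-149318 + 53547\right) - 152881 = -95771 - 152881 = -248652$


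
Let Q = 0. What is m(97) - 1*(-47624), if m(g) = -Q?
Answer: 47624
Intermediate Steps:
m(g) = 0 (m(g) = -1*0 = 0)
m(97) - 1*(-47624) = 0 - 1*(-47624) = 0 + 47624 = 47624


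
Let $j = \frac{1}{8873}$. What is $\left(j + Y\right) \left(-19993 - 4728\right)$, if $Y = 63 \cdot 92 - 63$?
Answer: $- \frac{1257530324110}{8873} \approx -1.4173 \cdot 10^{8}$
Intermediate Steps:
$Y = 5733$ ($Y = 5796 - 63 = 5733$)
$j = \frac{1}{8873} \approx 0.0001127$
$\left(j + Y\right) \left(-19993 - 4728\right) = \left(\frac{1}{8873} + 5733\right) \left(-19993 - 4728\right) = \frac{50868910}{8873} \left(-24721\right) = - \frac{1257530324110}{8873}$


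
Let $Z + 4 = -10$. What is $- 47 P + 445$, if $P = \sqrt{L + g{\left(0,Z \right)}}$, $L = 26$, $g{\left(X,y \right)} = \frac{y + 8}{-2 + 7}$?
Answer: $445 - \frac{94 \sqrt{155}}{5} \approx 210.94$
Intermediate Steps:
$Z = -14$ ($Z = -4 - 10 = -14$)
$g{\left(X,y \right)} = \frac{8}{5} + \frac{y}{5}$ ($g{\left(X,y \right)} = \frac{8 + y}{5} = \left(8 + y\right) \frac{1}{5} = \frac{8}{5} + \frac{y}{5}$)
$P = \frac{2 \sqrt{155}}{5}$ ($P = \sqrt{26 + \left(\frac{8}{5} + \frac{1}{5} \left(-14\right)\right)} = \sqrt{26 + \left(\frac{8}{5} - \frac{14}{5}\right)} = \sqrt{26 - \frac{6}{5}} = \sqrt{\frac{124}{5}} = \frac{2 \sqrt{155}}{5} \approx 4.98$)
$- 47 P + 445 = - 47 \frac{2 \sqrt{155}}{5} + 445 = - \frac{94 \sqrt{155}}{5} + 445 = 445 - \frac{94 \sqrt{155}}{5}$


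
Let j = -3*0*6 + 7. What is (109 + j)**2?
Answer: 13456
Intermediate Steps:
j = 7 (j = 0*6 + 7 = 0 + 7 = 7)
(109 + j)**2 = (109 + 7)**2 = 116**2 = 13456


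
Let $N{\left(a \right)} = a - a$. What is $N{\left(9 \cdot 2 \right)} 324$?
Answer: $0$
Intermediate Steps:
$N{\left(a \right)} = 0$
$N{\left(9 \cdot 2 \right)} 324 = 0 \cdot 324 = 0$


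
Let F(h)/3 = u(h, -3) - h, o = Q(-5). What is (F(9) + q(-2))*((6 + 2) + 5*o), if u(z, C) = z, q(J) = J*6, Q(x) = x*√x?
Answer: -96 + 300*I*√5 ≈ -96.0 + 670.82*I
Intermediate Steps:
Q(x) = x^(3/2)
q(J) = 6*J
o = -5*I*√5 (o = (-5)^(3/2) = -5*I*√5 ≈ -11.18*I)
F(h) = 0 (F(h) = 3*(h - h) = 3*0 = 0)
(F(9) + q(-2))*((6 + 2) + 5*o) = (0 + 6*(-2))*((6 + 2) + 5*(-5*I*√5)) = (0 - 12)*(8 - 25*I*√5) = -12*(8 - 25*I*√5) = -96 + 300*I*√5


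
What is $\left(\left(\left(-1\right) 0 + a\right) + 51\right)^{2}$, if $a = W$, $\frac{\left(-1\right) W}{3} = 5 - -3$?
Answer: $729$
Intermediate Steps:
$W = -24$ ($W = - 3 \left(5 - -3\right) = - 3 \left(5 + 3\right) = \left(-3\right) 8 = -24$)
$a = -24$
$\left(\left(\left(-1\right) 0 + a\right) + 51\right)^{2} = \left(\left(\left(-1\right) 0 - 24\right) + 51\right)^{2} = \left(\left(0 - 24\right) + 51\right)^{2} = \left(-24 + 51\right)^{2} = 27^{2} = 729$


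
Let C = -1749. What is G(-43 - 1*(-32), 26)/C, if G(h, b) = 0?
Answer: 0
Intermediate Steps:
G(-43 - 1*(-32), 26)/C = 0/(-1749) = 0*(-1/1749) = 0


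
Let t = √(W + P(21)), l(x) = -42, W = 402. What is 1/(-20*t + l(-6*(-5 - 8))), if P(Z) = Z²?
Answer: 7/55906 - 5*√843/83859 ≈ -0.0016059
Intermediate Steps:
t = √843 (t = √(402 + 21²) = √(402 + 441) = √843 ≈ 29.034)
1/(-20*t + l(-6*(-5 - 8))) = 1/(-20*√843 - 42) = 1/(-42 - 20*√843)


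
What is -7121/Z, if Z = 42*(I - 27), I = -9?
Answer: 7121/1512 ≈ 4.7097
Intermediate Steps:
Z = -1512 (Z = 42*(-9 - 27) = 42*(-36) = -1512)
-7121/Z = -7121/(-1512) = -7121*(-1/1512) = 7121/1512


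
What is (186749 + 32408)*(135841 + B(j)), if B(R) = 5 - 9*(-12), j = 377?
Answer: 29795270778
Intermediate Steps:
B(R) = 113 (B(R) = 5 + 108 = 113)
(186749 + 32408)*(135841 + B(j)) = (186749 + 32408)*(135841 + 113) = 219157*135954 = 29795270778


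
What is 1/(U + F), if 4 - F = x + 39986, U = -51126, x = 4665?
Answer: -1/95773 ≈ -1.0441e-5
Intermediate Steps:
F = -44647 (F = 4 - (4665 + 39986) = 4 - 1*44651 = 4 - 44651 = -44647)
1/(U + F) = 1/(-51126 - 44647) = 1/(-95773) = -1/95773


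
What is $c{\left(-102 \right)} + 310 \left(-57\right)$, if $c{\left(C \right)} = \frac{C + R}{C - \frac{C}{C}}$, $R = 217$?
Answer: $- \frac{1820125}{103} \approx -17671.0$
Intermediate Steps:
$c{\left(C \right)} = \frac{217 + C}{-1 + C}$ ($c{\left(C \right)} = \frac{C + 217}{C - \frac{C}{C}} = \frac{217 + C}{C - 1} = \frac{217 + C}{-1 + C}$)
$c{\left(-102 \right)} + 310 \left(-57\right) = \frac{217 - 102}{-1 - 102} + 310 \left(-57\right) = \frac{1}{-103} \cdot 115 - 17670 = \left(- \frac{1}{103}\right) 115 - 17670 = - \frac{115}{103} - 17670 = - \frac{1820125}{103}$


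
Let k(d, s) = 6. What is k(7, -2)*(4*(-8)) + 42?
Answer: -150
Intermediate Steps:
k(7, -2)*(4*(-8)) + 42 = 6*(4*(-8)) + 42 = 6*(-32) + 42 = -192 + 42 = -150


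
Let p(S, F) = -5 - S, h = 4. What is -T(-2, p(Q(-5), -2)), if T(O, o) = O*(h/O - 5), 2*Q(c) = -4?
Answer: -14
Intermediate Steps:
Q(c) = -2 (Q(c) = (1/2)*(-4) = -2)
T(O, o) = O*(-5 + 4/O) (T(O, o) = O*(4/O - 5) = O*(-5 + 4/O))
-T(-2, p(Q(-5), -2)) = -(4 - 5*(-2)) = -(4 + 10) = -1*14 = -14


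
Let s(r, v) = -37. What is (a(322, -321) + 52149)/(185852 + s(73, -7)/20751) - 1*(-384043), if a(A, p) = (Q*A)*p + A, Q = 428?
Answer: 296037802012366/771322963 ≈ 3.8381e+5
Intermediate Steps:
a(A, p) = A + 428*A*p (a(A, p) = (428*A)*p + A = 428*A*p + A = A + 428*A*p)
(a(322, -321) + 52149)/(185852 + s(73, -7)/20751) - 1*(-384043) = (322*(1 + 428*(-321)) + 52149)/(185852 - 37/20751) - 1*(-384043) = (322*(1 - 137388) + 52149)/(185852 - 37*1/20751) + 384043 = (322*(-137387) + 52149)/(185852 - 37/20751) + 384043 = (-44238614 + 52149)/(3856614815/20751) + 384043 = -44186465*20751/3856614815 + 384043 = -183382667043/771322963 + 384043 = 296037802012366/771322963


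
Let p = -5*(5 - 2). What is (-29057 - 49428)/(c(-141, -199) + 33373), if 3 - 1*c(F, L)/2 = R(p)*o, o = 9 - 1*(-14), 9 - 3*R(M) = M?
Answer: -7135/3001 ≈ -2.3775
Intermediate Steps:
p = -15 (p = -5*3 = -15)
R(M) = 3 - M/3
o = 23 (o = 9 + 14 = 23)
c(F, L) = -362 (c(F, L) = 6 - 2*(3 - ⅓*(-15))*23 = 6 - 2*(3 + 5)*23 = 6 - 16*23 = 6 - 2*184 = 6 - 368 = -362)
(-29057 - 49428)/(c(-141, -199) + 33373) = (-29057 - 49428)/(-362 + 33373) = -78485/33011 = -78485*1/33011 = -7135/3001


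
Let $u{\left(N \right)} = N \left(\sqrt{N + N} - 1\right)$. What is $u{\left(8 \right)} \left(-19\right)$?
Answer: $-456$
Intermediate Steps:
$u{\left(N \right)} = N \left(-1 + \sqrt{2} \sqrt{N}\right)$ ($u{\left(N \right)} = N \left(\sqrt{2 N} - 1\right) = N \left(\sqrt{2} \sqrt{N} - 1\right) = N \left(-1 + \sqrt{2} \sqrt{N}\right)$)
$u{\left(8 \right)} \left(-19\right) = \left(\left(-1\right) 8 + \sqrt{2} \cdot 8^{\frac{3}{2}}\right) \left(-19\right) = \left(-8 + \sqrt{2} \cdot 16 \sqrt{2}\right) \left(-19\right) = \left(-8 + 32\right) \left(-19\right) = 24 \left(-19\right) = -456$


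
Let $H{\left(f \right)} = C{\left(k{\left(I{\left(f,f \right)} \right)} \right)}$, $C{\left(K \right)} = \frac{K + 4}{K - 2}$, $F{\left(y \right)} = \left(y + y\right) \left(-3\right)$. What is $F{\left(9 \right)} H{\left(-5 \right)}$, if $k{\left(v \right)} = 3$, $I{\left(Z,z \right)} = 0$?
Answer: $-378$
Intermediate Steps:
$F{\left(y \right)} = - 6 y$ ($F{\left(y \right)} = 2 y \left(-3\right) = - 6 y$)
$C{\left(K \right)} = \frac{4 + K}{-2 + K}$
$H{\left(f \right)} = 7$ ($H{\left(f \right)} = \frac{4 + 3}{-2 + 3} = 1^{-1} \cdot 7 = 1 \cdot 7 = 7$)
$F{\left(9 \right)} H{\left(-5 \right)} = \left(-6\right) 9 \cdot 7 = \left(-54\right) 7 = -378$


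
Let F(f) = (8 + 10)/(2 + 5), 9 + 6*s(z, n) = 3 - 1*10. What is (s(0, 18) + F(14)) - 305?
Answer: -6407/21 ≈ -305.10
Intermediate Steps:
s(z, n) = -8/3 (s(z, n) = -3/2 + (3 - 1*10)/6 = -3/2 + (3 - 10)/6 = -3/2 + (⅙)*(-7) = -3/2 - 7/6 = -8/3)
F(f) = 18/7
(s(0, 18) + F(14)) - 305 = (-8/3 + 18/7) - 305 = -2/21 - 305 = -6407/21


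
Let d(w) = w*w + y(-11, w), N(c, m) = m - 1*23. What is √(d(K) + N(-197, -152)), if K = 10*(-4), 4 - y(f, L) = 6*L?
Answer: √1669 ≈ 40.853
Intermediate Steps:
N(c, m) = -23 + m (N(c, m) = m - 23 = -23 + m)
y(f, L) = 4 - 6*L
K = -40
d(w) = 4 + w² - 6*w (d(w) = w*w + (4 - 6*w) = w² + (4 - 6*w) = 4 + w² - 6*w)
√(d(K) + N(-197, -152)) = √((4 + (-40)² - 6*(-40)) + (-23 - 152)) = √((4 + 1600 + 240) - 175) = √(1844 - 175) = √1669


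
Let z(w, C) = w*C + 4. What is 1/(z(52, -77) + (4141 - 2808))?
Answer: -1/2667 ≈ -0.00037495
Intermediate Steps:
z(w, C) = 4 + C*w (z(w, C) = C*w + 4 = 4 + C*w)
1/(z(52, -77) + (4141 - 2808)) = 1/((4 - 77*52) + (4141 - 2808)) = 1/((4 - 4004) + 1333) = 1/(-4000 + 1333) = 1/(-2667) = -1/2667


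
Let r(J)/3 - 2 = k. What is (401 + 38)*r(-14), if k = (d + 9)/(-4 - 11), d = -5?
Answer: 11414/5 ≈ 2282.8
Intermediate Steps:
k = -4/15 (k = (-5 + 9)/(-4 - 11) = 4/(-15) = 4*(-1/15) = -4/15 ≈ -0.26667)
r(J) = 26/5 (r(J) = 6 + 3*(-4/15) = 6 - ⅘ = 26/5)
(401 + 38)*r(-14) = (401 + 38)*(26/5) = 439*(26/5) = 11414/5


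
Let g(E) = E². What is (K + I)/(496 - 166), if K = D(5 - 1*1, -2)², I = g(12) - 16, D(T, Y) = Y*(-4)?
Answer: 32/55 ≈ 0.58182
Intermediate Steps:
D(T, Y) = -4*Y
I = 128 (I = 12² - 16 = 144 - 16 = 128)
K = 64 (K = (-4*(-2))² = 8² = 64)
(K + I)/(496 - 166) = (64 + 128)/(496 - 166) = 192/330 = 192*(1/330) = 32/55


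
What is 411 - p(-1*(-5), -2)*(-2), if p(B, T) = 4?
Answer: 419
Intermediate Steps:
411 - p(-1*(-5), -2)*(-2) = 411 - 4*(-2) = 411 - 1*(-8) = 411 + 8 = 419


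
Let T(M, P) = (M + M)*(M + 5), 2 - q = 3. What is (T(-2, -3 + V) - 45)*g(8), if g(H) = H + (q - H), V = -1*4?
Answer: 57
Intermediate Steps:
q = -1 (q = 2 - 1*3 = 2 - 3 = -1)
V = -4
T(M, P) = 2*M*(5 + M) (T(M, P) = (2*M)*(5 + M) = 2*M*(5 + M))
g(H) = -1 (g(H) = H + (-1 - H) = -1)
(T(-2, -3 + V) - 45)*g(8) = (2*(-2)*(5 - 2) - 45)*(-1) = (2*(-2)*3 - 45)*(-1) = (-12 - 45)*(-1) = -57*(-1) = 57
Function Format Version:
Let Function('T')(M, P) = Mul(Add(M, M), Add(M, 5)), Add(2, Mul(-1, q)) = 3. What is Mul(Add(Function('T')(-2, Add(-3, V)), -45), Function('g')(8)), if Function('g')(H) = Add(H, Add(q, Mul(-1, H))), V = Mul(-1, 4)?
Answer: 57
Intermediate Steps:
q = -1 (q = Add(2, Mul(-1, 3)) = Add(2, -3) = -1)
V = -4
Function('T')(M, P) = Mul(2, M, Add(5, M)) (Function('T')(M, P) = Mul(Mul(2, M), Add(5, M)) = Mul(2, M, Add(5, M)))
Function('g')(H) = -1 (Function('g')(H) = Add(H, Add(-1, Mul(-1, H))) = -1)
Mul(Add(Function('T')(-2, Add(-3, V)), -45), Function('g')(8)) = Mul(Add(Mul(2, -2, Add(5, -2)), -45), -1) = Mul(Add(Mul(2, -2, 3), -45), -1) = Mul(Add(-12, -45), -1) = Mul(-57, -1) = 57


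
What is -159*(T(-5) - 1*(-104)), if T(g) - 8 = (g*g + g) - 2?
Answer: -20670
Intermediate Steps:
T(g) = 6 + g + g**2 (T(g) = 8 + ((g*g + g) - 2) = 8 + ((g**2 + g) - 2) = 8 + ((g + g**2) - 2) = 8 + (-2 + g + g**2) = 6 + g + g**2)
-159*(T(-5) - 1*(-104)) = -159*((6 - 5 + (-5)**2) - 1*(-104)) = -159*((6 - 5 + 25) + 104) = -159*(26 + 104) = -159*130 = -20670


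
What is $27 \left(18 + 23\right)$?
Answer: $1107$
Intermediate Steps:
$27 \left(18 + 23\right) = 27 \cdot 41 = 1107$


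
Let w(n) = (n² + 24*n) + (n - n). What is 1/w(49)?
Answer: 1/3577 ≈ 0.00027956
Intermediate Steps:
w(n) = n² + 24*n (w(n) = (n² + 24*n) + 0 = n² + 24*n)
1/w(49) = 1/(49*(24 + 49)) = 1/(49*73) = 1/3577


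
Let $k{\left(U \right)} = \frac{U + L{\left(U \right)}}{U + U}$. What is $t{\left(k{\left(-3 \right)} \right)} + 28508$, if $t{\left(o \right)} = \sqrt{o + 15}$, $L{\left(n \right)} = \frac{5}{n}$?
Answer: $28508 + \frac{\sqrt{142}}{3} \approx 28512.0$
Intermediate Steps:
$k{\left(U \right)} = \frac{U + \frac{5}{U}}{2 U}$ ($k{\left(U \right)} = \frac{U + \frac{5}{U}}{U + U} = \frac{U + \frac{5}{U}}{2 U}$)
$t{\left(o \right)} = \sqrt{15 + o}$
$t{\left(k{\left(-3 \right)} \right)} + 28508 = \sqrt{15 + \frac{5 + \left(-3\right)^{2}}{2 \cdot 9}} + 28508 = \sqrt{15 + \frac{1}{2} \cdot \frac{1}{9} \left(5 + 9\right)} + 28508 = \sqrt{15 + \frac{1}{2} \cdot \frac{1}{9} \cdot 14} + 28508 = \sqrt{15 + \frac{7}{9}} + 28508 = \sqrt{\frac{142}{9}} + 28508 = \frac{\sqrt{142}}{3} + 28508 = 28508 + \frac{\sqrt{142}}{3}$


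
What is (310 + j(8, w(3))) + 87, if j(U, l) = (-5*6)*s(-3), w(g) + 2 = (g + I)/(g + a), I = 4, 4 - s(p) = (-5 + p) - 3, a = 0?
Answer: -53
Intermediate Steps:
s(p) = 12 - p (s(p) = 4 - ((-5 + p) - 3) = 4 - (-8 + p) = 4 + (8 - p) = 12 - p)
w(g) = -2 + (4 + g)/g (w(g) = -2 + (g + 4)/(g + 0) = -2 + (4 + g)/g)
j(U, l) = -450 (j(U, l) = (-5*6)*(12 - 1*(-3)) = -30*(12 + 3) = -30*15 = -450)
(310 + j(8, w(3))) + 87 = (310 - 450) + 87 = -140 + 87 = -53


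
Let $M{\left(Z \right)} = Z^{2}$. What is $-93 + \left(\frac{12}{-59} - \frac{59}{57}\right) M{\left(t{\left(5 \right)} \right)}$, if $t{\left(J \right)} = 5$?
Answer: $- \frac{416884}{3363} \approx -123.96$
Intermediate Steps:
$-93 + \left(\frac{12}{-59} - \frac{59}{57}\right) M{\left(t{\left(5 \right)} \right)} = -93 + \left(\frac{12}{-59} - \frac{59}{57}\right) 5^{2} = -93 + \left(12 \left(- \frac{1}{59}\right) - \frac{59}{57}\right) 25 = -93 + \left(- \frac{12}{59} - \frac{59}{57}\right) 25 = -93 - \frac{104125}{3363} = - \frac{416884}{3363}$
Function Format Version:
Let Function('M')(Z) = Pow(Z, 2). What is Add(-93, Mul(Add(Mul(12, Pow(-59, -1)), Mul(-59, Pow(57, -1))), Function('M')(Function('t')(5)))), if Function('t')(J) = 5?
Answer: Rational(-416884, 3363) ≈ -123.96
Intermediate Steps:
Add(-93, Mul(Add(Mul(12, Pow(-59, -1)), Mul(-59, Pow(57, -1))), Function('M')(Function('t')(5)))) = Add(-93, Mul(Add(Mul(12, Pow(-59, -1)), Mul(-59, Pow(57, -1))), Pow(5, 2))) = Add(-93, Mul(Add(Mul(12, Rational(-1, 59)), Mul(-59, Rational(1, 57))), 25)) = Add(-93, Mul(Add(Rational(-12, 59), Rational(-59, 57)), 25)) = Add(-93, Mul(Rational(-4165, 3363), 25)) = Add(-93, Rational(-104125, 3363)) = Rational(-416884, 3363)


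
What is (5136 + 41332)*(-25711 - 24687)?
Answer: -2341894264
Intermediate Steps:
(5136 + 41332)*(-25711 - 24687) = 46468*(-50398) = -2341894264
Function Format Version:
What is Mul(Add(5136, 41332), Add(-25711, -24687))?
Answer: -2341894264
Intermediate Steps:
Mul(Add(5136, 41332), Add(-25711, -24687)) = Mul(46468, -50398) = -2341894264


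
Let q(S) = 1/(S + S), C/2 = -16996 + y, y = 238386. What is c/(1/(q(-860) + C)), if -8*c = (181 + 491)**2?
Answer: -5373719762544/215 ≈ -2.4994e+10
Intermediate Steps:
C = 442780 (C = 2*(-16996 + 238386) = 2*221390 = 442780)
q(S) = 1/(2*S)
c = -56448 (c = -(181 + 491)**2/8 = -1/8*672**2 = -1/8*451584 = -56448)
c/(1/(q(-860) + C)) = -56448/(1/((1/2)/(-860) + 442780)) = -56448/(1/((1/2)*(-1/860) + 442780)) = -56448/(1/(-1/1720 + 442780)) = -56448/(1/(761581599/1720)) = -56448/1720/761581599 = -56448*761581599/1720 = -5373719762544/215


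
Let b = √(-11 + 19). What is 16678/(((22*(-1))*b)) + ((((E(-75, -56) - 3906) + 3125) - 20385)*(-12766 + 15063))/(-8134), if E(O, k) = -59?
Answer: 48753825/8134 - 8339*√2/44 ≈ 5725.8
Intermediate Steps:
b = 2*√2 (b = √8 = 2*√2 ≈ 2.8284)
16678/(((22*(-1))*b)) + ((((E(-75, -56) - 3906) + 3125) - 20385)*(-12766 + 15063))/(-8134) = 16678/(((22*(-1))*(2*√2))) + ((((-59 - 3906) + 3125) - 20385)*(-12766 + 15063))/(-8134) = 16678/((-44*√2)) + (((-3965 + 3125) - 20385)*2297)*(-1/8134) = 16678/((-44*√2)) + ((-840 - 20385)*2297)*(-1/8134) = 16678*(-√2/88) - 21225*2297*(-1/8134) = -8339*√2/44 - 48753825*(-1/8134) = -8339*√2/44 + 48753825/8134 = 48753825/8134 - 8339*√2/44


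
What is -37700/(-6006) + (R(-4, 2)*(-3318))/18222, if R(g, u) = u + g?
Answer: 4659136/701547 ≈ 6.6412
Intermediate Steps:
R(g, u) = g + u
-37700/(-6006) + (R(-4, 2)*(-3318))/18222 = -37700/(-6006) + ((-4 + 2)*(-3318))/18222 = -37700*(-1/6006) - 2*(-3318)*(1/18222) = 1450/231 + 6636*(1/18222) = 1450/231 + 1106/3037 = 4659136/701547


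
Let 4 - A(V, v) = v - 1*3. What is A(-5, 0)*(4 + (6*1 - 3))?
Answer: 49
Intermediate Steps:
A(V, v) = 7 - v (A(V, v) = 4 - (v - 1*3) = 4 - (v - 3) = 4 - (-3 + v) = 4 + (3 - v) = 7 - v)
A(-5, 0)*(4 + (6*1 - 3)) = (7 - 1*0)*(4 + (6*1 - 3)) = (7 + 0)*(4 + (6 - 3)) = 7*(4 + 3) = 7*7 = 49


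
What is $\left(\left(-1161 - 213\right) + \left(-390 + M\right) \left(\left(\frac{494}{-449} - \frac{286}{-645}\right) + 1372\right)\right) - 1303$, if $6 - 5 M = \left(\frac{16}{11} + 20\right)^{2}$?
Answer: $- \frac{23201458138081}{35042205} \approx -6.621 \cdot 10^{5}$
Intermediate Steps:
$M = - \frac{10994}{121}$ ($M = \frac{6}{5} - \frac{\left(\frac{16}{11} + 20\right)^{2}}{5} = \frac{6}{5} - \frac{\left(\frac{236}{11}\right)^{2}}{5} = \frac{6}{5} - \frac{55696}{605} = - \frac{10994}{121} \approx -90.859$)
$\left(\left(-1161 - 213\right) + \left(-390 + M\right) \left(\left(\frac{494}{-449} - \frac{286}{-645}\right) + 1372\right)\right) - 1303 = \left(\left(-1161 - 213\right) + \left(-390 - \frac{10994}{121}\right) \left(\left(\frac{494}{-449} - \frac{286}{-645}\right) + 1372\right)\right) - 1303 = \left(\left(-1161 - 213\right) - \frac{58184 \left(\left(494 \left(- \frac{1}{449}\right) - - \frac{286}{645}\right) + 1372\right)}{121}\right) - 1303 = \left(-1374 - \frac{58184 \left(\left(- \frac{494}{449} + \frac{286}{645}\right) + 1372\right)}{121}\right) - 1303 = \left(-1374 - \frac{58184 \left(- \frac{190216}{289605} + 1372\right)}{121}\right) - 1303 = \left(-1374 - \frac{23107650155296}{35042205}\right) - 1303 = - \frac{23155798144966}{35042205} - 1303 = - \frac{23201458138081}{35042205}$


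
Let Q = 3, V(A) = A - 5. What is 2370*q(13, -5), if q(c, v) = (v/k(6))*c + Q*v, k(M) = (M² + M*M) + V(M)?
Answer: -2749200/73 ≈ -37660.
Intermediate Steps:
V(A) = -5 + A
k(M) = -5 + M + 2*M² (k(M) = (M² + M*M) + (-5 + M) = (M² + M²) + (-5 + M) = 2*M² + (-5 + M) = -5 + M + 2*M²)
q(c, v) = 3*v + c*v/73 (q(c, v) = (v/(-5 + 6 + 2*6²))*c + 3*v = (v/(-5 + 6 + 2*36))*c + 3*v = (v/(-5 + 6 + 72))*c + 3*v = (v/73)*c + 3*v = c*v/73 + 3*v = 3*v + c*v/73)
2370*q(13, -5) = 2370*((1/73)*(-5)*(219 + 13)) = 2370*((1/73)*(-5)*232) = 2370*(-1160/73) = -2749200/73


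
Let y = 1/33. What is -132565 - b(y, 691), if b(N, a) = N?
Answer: -4374646/33 ≈ -1.3257e+5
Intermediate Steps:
y = 1/33 ≈ 0.030303
-132565 - b(y, 691) = -132565 - 1*1/33 = -132565 - 1/33 = -4374646/33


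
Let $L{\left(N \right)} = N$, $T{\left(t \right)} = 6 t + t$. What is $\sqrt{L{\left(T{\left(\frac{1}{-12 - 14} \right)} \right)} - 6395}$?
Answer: $\frac{i \sqrt{4323202}}{26} \approx 79.97 i$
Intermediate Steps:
$T{\left(t \right)} = 7 t$
$\sqrt{L{\left(T{\left(\frac{1}{-12 - 14} \right)} \right)} - 6395} = \sqrt{\frac{7}{-12 - 14} - 6395} = \sqrt{\frac{7}{-26} - 6395} = \sqrt{7 \left(- \frac{1}{26}\right) - 6395} = \sqrt{- \frac{7}{26} - 6395} = \sqrt{- \frac{166277}{26}} = \frac{i \sqrt{4323202}}{26}$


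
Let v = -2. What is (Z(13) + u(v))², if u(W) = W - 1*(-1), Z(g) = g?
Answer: 144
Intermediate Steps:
u(W) = 1 + W (u(W) = W + 1 = 1 + W)
(Z(13) + u(v))² = (13 + (1 - 2))² = (13 - 1)² = 12² = 144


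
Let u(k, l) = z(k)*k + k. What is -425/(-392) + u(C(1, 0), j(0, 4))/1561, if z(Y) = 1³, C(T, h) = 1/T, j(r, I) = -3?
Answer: 94887/87416 ≈ 1.0855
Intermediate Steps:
z(Y) = 1
u(k, l) = 2*k (u(k, l) = 1*k + k = k + k = 2*k)
-425/(-392) + u(C(1, 0), j(0, 4))/1561 = -425/(-392) + (2/1)/1561 = -425*(-1/392) + (2*1)*(1/1561) = 425/392 + 2*(1/1561) = 425/392 + 2/1561 = 94887/87416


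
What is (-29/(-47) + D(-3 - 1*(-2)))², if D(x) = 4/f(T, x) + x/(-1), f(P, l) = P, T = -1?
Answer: 12544/2209 ≈ 5.6786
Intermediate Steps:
D(x) = -4 - x (D(x) = 4/(-1) + x/(-1) = 4*(-1) + x*(-1) = -4 - x)
(-29/(-47) + D(-3 - 1*(-2)))² = (-29/(-47) + (-4 - (-3 - 1*(-2))))² = (-29*(-1/47) + (-4 - (-3 + 2)))² = (29/47 + (-4 - 1*(-1)))² = (29/47 + (-4 + 1))² = (29/47 - 3)² = (-112/47)² = 12544/2209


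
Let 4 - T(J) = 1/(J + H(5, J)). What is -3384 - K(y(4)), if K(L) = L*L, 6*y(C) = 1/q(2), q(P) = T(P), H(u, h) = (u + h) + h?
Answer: -225252697/66564 ≈ -3384.0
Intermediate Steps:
H(u, h) = u + 2*h (H(u, h) = (h + u) + h = u + 2*h)
T(J) = 4 - 1/(5 + 3*J) (T(J) = 4 - 1/(J + (5 + 2*J)) = 4 - 1/(5 + 3*J))
q(P) = (19 + 12*P)/(5 + 3*P)
y(C) = 11/258 (y(C) = 1/(6*(((19 + 12*2)/(5 + 3*2)))) = 1/(6*(((19 + 24)/(5 + 6)))) = 1/(6*((43/11))) = 1/(6*(((1/11)*43))) = 1/(6*(43/11)) = (⅙)*(11/43) = 11/258)
K(L) = L²
-3384 - K(y(4)) = -3384 - (11/258)² = -3384 - 1*121/66564 = -3384 - 121/66564 = -225252697/66564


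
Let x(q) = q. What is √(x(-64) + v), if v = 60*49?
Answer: 2*√719 ≈ 53.628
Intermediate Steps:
v = 2940
√(x(-64) + v) = √(-64 + 2940) = √2876 = 2*√719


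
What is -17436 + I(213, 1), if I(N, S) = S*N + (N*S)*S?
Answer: -17010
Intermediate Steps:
I(N, S) = N*S + N*S²
-17436 + I(213, 1) = -17436 + 213*1*(1 + 1) = -17436 + 213*1*2 = -17436 + 426 = -17010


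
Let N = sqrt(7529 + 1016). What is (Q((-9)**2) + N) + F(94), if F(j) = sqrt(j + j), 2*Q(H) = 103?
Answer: 103/2 + sqrt(8545) + 2*sqrt(47) ≈ 157.65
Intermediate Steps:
Q(H) = 103/2 (Q(H) = (1/2)*103 = 103/2)
F(j) = sqrt(2)*sqrt(j) (F(j) = sqrt(2*j) = sqrt(2)*sqrt(j))
N = sqrt(8545) ≈ 92.439
(Q((-9)**2) + N) + F(94) = (103/2 + sqrt(8545)) + sqrt(2)*sqrt(94) = (103/2 + sqrt(8545)) + 2*sqrt(47) = 103/2 + sqrt(8545) + 2*sqrt(47)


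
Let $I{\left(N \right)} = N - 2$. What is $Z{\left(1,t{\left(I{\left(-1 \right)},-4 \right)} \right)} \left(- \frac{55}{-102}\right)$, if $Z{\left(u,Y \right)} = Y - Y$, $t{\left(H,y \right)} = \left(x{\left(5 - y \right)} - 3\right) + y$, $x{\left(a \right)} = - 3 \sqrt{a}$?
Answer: $0$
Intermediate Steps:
$I{\left(N \right)} = -2 + N$ ($I{\left(N \right)} = N - 2 = -2 + N$)
$t{\left(H,y \right)} = -3 + y - 3 \sqrt{5 - y}$ ($t{\left(H,y \right)} = \left(- 3 \sqrt{5 - y} - 3\right) + y = \left(-3 - 3 \sqrt{5 - y}\right) + y = -3 + y - 3 \sqrt{5 - y}$)
$Z{\left(u,Y \right)} = 0$
$Z{\left(1,t{\left(I{\left(-1 \right)},-4 \right)} \right)} \left(- \frac{55}{-102}\right) = 0 \left(- \frac{55}{-102}\right) = 0 \left(\left(-55\right) \left(- \frac{1}{102}\right)\right) = 0 \cdot \frac{55}{102} = 0$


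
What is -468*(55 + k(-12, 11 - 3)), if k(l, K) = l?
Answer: -20124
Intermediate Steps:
-468*(55 + k(-12, 11 - 3)) = -468*(55 - 12) = -468*43 = -20124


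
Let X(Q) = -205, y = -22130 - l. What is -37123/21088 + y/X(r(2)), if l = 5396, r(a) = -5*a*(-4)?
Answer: 572858073/4323040 ≈ 132.51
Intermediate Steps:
r(a) = 20*a
y = -27526 (y = -22130 - 1*5396 = -22130 - 5396 = -27526)
-37123/21088 + y/X(r(2)) = -37123/21088 - 27526/(-205) = -37123*1/21088 - 27526*(-1/205) = -37123/21088 + 27526/205 = 572858073/4323040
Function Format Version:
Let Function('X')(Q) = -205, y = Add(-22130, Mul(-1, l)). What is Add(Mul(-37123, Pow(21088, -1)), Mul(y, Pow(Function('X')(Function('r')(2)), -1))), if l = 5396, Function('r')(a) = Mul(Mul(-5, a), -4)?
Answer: Rational(572858073, 4323040) ≈ 132.51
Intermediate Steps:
Function('r')(a) = Mul(20, a)
y = -27526 (y = Add(-22130, Mul(-1, 5396)) = Add(-22130, -5396) = -27526)
Add(Mul(-37123, Pow(21088, -1)), Mul(y, Pow(Function('X')(Function('r')(2)), -1))) = Add(Mul(-37123, Pow(21088, -1)), Mul(-27526, Pow(-205, -1))) = Add(Mul(-37123, Rational(1, 21088)), Mul(-27526, Rational(-1, 205))) = Add(Rational(-37123, 21088), Rational(27526, 205)) = Rational(572858073, 4323040)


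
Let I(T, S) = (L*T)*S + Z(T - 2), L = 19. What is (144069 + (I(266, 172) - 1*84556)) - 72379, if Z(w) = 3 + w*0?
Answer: 856425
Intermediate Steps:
Z(w) = 3 (Z(w) = 3 + 0 = 3)
I(T, S) = 3 + 19*S*T (I(T, S) = (19*T)*S + 3 = 19*S*T + 3 = 3 + 19*S*T)
(144069 + (I(266, 172) - 1*84556)) - 72379 = (144069 + ((3 + 19*172*266) - 1*84556)) - 72379 = (144069 + ((3 + 869288) - 84556)) - 72379 = (144069 + (869291 - 84556)) - 72379 = (144069 + 784735) - 72379 = 928804 - 72379 = 856425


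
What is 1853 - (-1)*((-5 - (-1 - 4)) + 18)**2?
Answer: 2177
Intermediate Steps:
1853 - (-1)*((-5 - (-1 - 4)) + 18)**2 = 1853 - (-1)*((-5 - 1*(-5)) + 18)**2 = 1853 - (-1)*((-5 + 5) + 18)**2 = 1853 - (-1)*(0 + 18)**2 = 1853 - (-1)*18**2 = 1853 - (-1)*324 = 1853 - 1*(-324) = 1853 + 324 = 2177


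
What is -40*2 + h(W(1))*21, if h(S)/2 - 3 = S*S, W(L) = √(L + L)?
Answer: 130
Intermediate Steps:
W(L) = √2*√L (W(L) = √(2*L) = √2*√L)
h(S) = 6 + 2*S² (h(S) = 6 + 2*(S*S) = 6 + 2*S²)
-40*2 + h(W(1))*21 = -40*2 + (6 + 2*(√2*√1)²)*21 = -80 + (6 + 2*(√2*1)²)*21 = -80 + (6 + 2*(√2)²)*21 = -80 + (6 + 2*2)*21 = -80 + (6 + 4)*21 = -80 + 10*21 = -80 + 210 = 130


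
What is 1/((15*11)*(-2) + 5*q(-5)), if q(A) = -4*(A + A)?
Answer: -1/130 ≈ -0.0076923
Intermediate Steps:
q(A) = -8*A
1/((15*11)*(-2) + 5*q(-5)) = 1/((15*11)*(-2) + 5*(-8*(-5))) = 1/(165*(-2) + 5*40) = 1/(-330 + 200) = 1/(-130) = -1/130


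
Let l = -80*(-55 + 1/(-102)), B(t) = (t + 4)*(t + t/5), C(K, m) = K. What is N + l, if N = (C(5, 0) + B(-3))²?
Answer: 5613499/1275 ≈ 4402.7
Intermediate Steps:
B(t) = 6*t*(4 + t)/5 (B(t) = (4 + t)*(t + t*(⅕)) = (4 + t)*(t + t/5) = (4 + t)*(6*t/5) = 6*t*(4 + t)/5)
N = 49/25 (N = (5 + (6/5)*(-3)*(4 - 3))² = (5 + (6/5)*(-3)*1)² = (5 - 18/5)² = (7/5)² = 49/25 ≈ 1.9600)
l = 224440/51 (l = -80*(-55 - 1/102) = -80*(-5611/102) = 224440/51 ≈ 4400.8)
N + l = 49/25 + 224440/51 = 5613499/1275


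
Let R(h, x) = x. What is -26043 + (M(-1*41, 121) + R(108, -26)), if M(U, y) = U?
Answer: -26110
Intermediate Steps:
-26043 + (M(-1*41, 121) + R(108, -26)) = -26043 + (-1*41 - 26) = -26043 + (-41 - 26) = -26043 - 67 = -26110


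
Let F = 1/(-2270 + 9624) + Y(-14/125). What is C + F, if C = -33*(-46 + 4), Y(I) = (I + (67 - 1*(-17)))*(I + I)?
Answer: 157100884893/114906250 ≈ 1367.2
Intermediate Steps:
Y(I) = 2*I*(84 + I) (Y(I) = (I + (67 + 17))*(2*I) = (I + 84)*(2*I) = (84 + I)*(2*I) = 2*I*(84 + I))
F = -2159177607/114906250 (F = 1/(-2270 + 9624) + 2*(-14/125)*(84 - 14/125) = 1/7354 + 2*(-14*1/125)*(84 - 14*1/125) = 1/7354 + 2*(-14/125)*(84 - 14/125) = 1/7354 + 2*(-14/125)*(10486/125) = 1/7354 - 293608/15625 = -2159177607/114906250 ≈ -18.791)
C = 1386 (C = -33*(-42) = 1386)
C + F = 1386 - 2159177607/114906250 = 157100884893/114906250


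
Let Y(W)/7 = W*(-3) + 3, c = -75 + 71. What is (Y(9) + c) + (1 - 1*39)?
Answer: -210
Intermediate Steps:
c = -4
Y(W) = 21 - 21*W (Y(W) = 7*(W*(-3) + 3) = 7*(-3*W + 3) = 7*(3 - 3*W) = 21 - 21*W)
(Y(9) + c) + (1 - 1*39) = ((21 - 21*9) - 4) + (1 - 1*39) = ((21 - 189) - 4) + (1 - 39) = (-168 - 4) - 38 = -172 - 38 = -210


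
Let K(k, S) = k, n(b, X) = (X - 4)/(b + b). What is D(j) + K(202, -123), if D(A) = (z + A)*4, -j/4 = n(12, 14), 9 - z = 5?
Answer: 634/3 ≈ 211.33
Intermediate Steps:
z = 4 (z = 9 - 1*5 = 9 - 5 = 4)
n(b, X) = (-4 + X)/(2*b) (n(b, X) = (-4 + X)/((2*b)) = (-4 + X)*(1/(2*b)) = (-4 + X)/(2*b))
j = -5/3 (j = -2*(-4 + 14)/12 = -2*10/12 = -4*5/12 = -5/3 ≈ -1.6667)
D(A) = 16 + 4*A (D(A) = (4 + A)*4 = 16 + 4*A)
D(j) + K(202, -123) = (16 + 4*(-5/3)) + 202 = (16 - 20/3) + 202 = 28/3 + 202 = 634/3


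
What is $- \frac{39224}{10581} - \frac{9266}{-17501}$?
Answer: $- \frac{588415678}{185178081} \approx -3.1776$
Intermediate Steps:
$- \frac{39224}{10581} - \frac{9266}{-17501} = \left(-39224\right) \frac{1}{10581} - - \frac{9266}{17501} = - \frac{39224}{10581} + \frac{9266}{17501} = - \frac{588415678}{185178081}$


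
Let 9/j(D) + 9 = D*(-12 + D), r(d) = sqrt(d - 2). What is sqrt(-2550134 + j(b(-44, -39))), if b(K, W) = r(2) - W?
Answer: I*sqrt(8578650747)/58 ≈ 1596.9*I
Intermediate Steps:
r(d) = sqrt(-2 + d)
b(K, W) = -W (b(K, W) = sqrt(-2 + 2) - W = sqrt(0) - W = 0 - W = -W)
j(D) = 9/(-9 + D*(-12 + D))
sqrt(-2550134 + j(b(-44, -39))) = sqrt(-2550134 + 9/(-9 + (-1*(-39))**2 - (-12)*(-39))) = sqrt(-2550134 + 9/(-9 + 39**2 - 12*39)) = sqrt(-2550134 + 9/(-9 + 1521 - 468)) = sqrt(-2550134 + 9/1044) = sqrt(-2550134 + 9*(1/1044)) = sqrt(-2550134 + 1/116) = sqrt(-295815543/116) = I*sqrt(8578650747)/58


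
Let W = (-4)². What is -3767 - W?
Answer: -3783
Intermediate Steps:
W = 16
-3767 - W = -3767 - 1*16 = -3767 - 16 = -3783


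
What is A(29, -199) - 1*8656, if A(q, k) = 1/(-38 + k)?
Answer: -2051473/237 ≈ -8656.0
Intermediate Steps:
A(29, -199) - 1*8656 = 1/(-38 - 199) - 1*8656 = 1/(-237) - 8656 = -1/237 - 8656 = -2051473/237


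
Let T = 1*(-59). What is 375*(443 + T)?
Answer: 144000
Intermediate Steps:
T = -59
375*(443 + T) = 375*(443 - 59) = 375*384 = 144000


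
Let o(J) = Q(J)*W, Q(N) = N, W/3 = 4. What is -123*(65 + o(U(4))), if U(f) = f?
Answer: -13899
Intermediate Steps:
W = 12 (W = 3*4 = 12)
o(J) = 12*J (o(J) = J*12 = 12*J)
-123*(65 + o(U(4))) = -123*(65 + 12*4) = -123*(65 + 48) = -123*113 = -13899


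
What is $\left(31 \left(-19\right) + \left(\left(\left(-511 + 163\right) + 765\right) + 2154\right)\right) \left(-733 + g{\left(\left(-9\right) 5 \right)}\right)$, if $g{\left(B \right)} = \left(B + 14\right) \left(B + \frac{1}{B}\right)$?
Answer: $\frac{59105222}{45} \approx 1.3135 \cdot 10^{6}$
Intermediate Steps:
$g{\left(B \right)} = \left(14 + B\right) \left(B + \frac{1}{B}\right)$
$\left(31 \left(-19\right) + \left(\left(\left(-511 + 163\right) + 765\right) + 2154\right)\right) \left(-733 + g{\left(\left(-9\right) 5 \right)}\right) = \left(31 \left(-19\right) + \left(\left(\left(-511 + 163\right) + 765\right) + 2154\right)\right) \left(-733 + \left(1 + \left(\left(-9\right) 5\right)^{2} + 14 \left(\left(-9\right) 5\right) + \frac{14}{\left(-9\right) 5}\right)\right) = \left(-589 + \left(\left(-348 + 765\right) + 2154\right)\right) \left(-733 + \left(1 + \left(-45\right)^{2} + 14 \left(-45\right) + \frac{14}{-45}\right)\right) = \left(-589 + \left(417 + 2154\right)\right) \left(-733 + \left(1 + 2025 - 630 + 14 \left(- \frac{1}{45}\right)\right)\right) = \left(-589 + 2571\right) \left(-733 + \left(1 + 2025 - 630 - \frac{14}{45}\right)\right) = 1982 \left(-733 + \frac{62806}{45}\right) = 1982 \cdot \frac{29821}{45} = \frac{59105222}{45}$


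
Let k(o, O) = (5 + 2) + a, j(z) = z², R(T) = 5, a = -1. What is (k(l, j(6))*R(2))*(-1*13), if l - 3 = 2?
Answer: -390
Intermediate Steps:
l = 5 (l = 3 + 2 = 5)
k(o, O) = 6 (k(o, O) = (5 + 2) - 1 = 7 - 1 = 6)
(k(l, j(6))*R(2))*(-1*13) = (6*5)*(-1*13) = 30*(-13) = -390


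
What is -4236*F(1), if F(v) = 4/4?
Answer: -4236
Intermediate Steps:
F(v) = 1 (F(v) = 4*(¼) = 1)
-4236*F(1) = -4236*1 = -4236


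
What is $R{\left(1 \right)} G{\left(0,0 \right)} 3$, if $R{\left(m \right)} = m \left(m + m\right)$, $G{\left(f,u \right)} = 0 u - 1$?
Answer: $-6$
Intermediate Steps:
$G{\left(f,u \right)} = -1$ ($G{\left(f,u \right)} = 0 - 1 = -1$)
$R{\left(m \right)} = 2 m^{2}$ ($R{\left(m \right)} = m 2 m = 2 m^{2}$)
$R{\left(1 \right)} G{\left(0,0 \right)} 3 = 2 \cdot 1^{2} \left(-1\right) 3 = 2 \cdot 1 \left(-1\right) 3 = 2 \left(-1\right) 3 = \left(-2\right) 3 = -6$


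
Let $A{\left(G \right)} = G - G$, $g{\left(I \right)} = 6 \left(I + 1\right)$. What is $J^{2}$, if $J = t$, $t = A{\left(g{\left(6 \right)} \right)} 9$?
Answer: $0$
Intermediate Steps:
$g{\left(I \right)} = 6 + 6 I$ ($g{\left(I \right)} = 6 \left(1 + I\right) = 6 + 6 I$)
$A{\left(G \right)} = 0$
$t = 0$ ($t = 0 \cdot 9 = 0$)
$J = 0$
$J^{2} = 0^{2} = 0$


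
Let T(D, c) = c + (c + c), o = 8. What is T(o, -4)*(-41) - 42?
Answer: 450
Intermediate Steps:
T(D, c) = 3*c (T(D, c) = c + 2*c = 3*c)
T(o, -4)*(-41) - 42 = (3*(-4))*(-41) - 42 = -12*(-41) - 42 = 492 - 42 = 450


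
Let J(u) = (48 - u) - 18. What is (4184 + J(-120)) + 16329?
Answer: 20663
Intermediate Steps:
J(u) = 30 - u
(4184 + J(-120)) + 16329 = (4184 + (30 - 1*(-120))) + 16329 = (4184 + (30 + 120)) + 16329 = (4184 + 150) + 16329 = 4334 + 16329 = 20663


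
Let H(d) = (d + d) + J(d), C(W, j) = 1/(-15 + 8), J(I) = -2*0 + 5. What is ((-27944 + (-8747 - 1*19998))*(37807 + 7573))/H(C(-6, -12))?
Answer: -18007827740/33 ≈ -5.4569e+8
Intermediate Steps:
J(I) = 5 (J(I) = 0 + 5 = 5)
C(W, j) = -1/7 (C(W, j) = 1/(-7) = -1/7)
H(d) = 5 + 2*d (H(d) = (d + d) + 5 = 2*d + 5 = 5 + 2*d)
((-27944 + (-8747 - 1*19998))*(37807 + 7573))/H(C(-6, -12)) = ((-27944 + (-8747 - 1*19998))*(37807 + 7573))/(5 + 2*(-1/7)) = ((-27944 + (-8747 - 19998))*45380)/(5 - 2/7) = ((-27944 - 28745)*45380)/(33/7) = -56689*45380*(7/33) = -2572546820*7/33 = -18007827740/33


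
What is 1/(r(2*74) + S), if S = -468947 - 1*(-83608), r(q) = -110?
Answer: -1/385449 ≈ -2.5944e-6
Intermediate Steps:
S = -385339 (S = -468947 + 83608 = -385339)
1/(r(2*74) + S) = 1/(-110 - 385339) = 1/(-385449) = -1/385449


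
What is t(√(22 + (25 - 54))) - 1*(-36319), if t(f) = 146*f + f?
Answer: 36319 + 147*I*√7 ≈ 36319.0 + 388.93*I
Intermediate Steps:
t(f) = 147*f
t(√(22 + (25 - 54))) - 1*(-36319) = 147*√(22 + (25 - 54)) - 1*(-36319) = 147*√(22 - 29) + 36319 = 147*√(-7) + 36319 = 147*(I*√7) + 36319 = 147*I*√7 + 36319 = 36319 + 147*I*√7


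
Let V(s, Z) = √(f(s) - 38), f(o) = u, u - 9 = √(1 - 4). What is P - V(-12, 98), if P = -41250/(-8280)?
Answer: 1375/276 - √(-29 + I*√3) ≈ 4.8211 - 5.3876*I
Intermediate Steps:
u = 9 + I*√3 (u = 9 + √(1 - 4) = 9 + √(-3) = 9 + I*√3 ≈ 9.0 + 1.732*I)
f(o) = 9 + I*√3
V(s, Z) = √(-29 + I*√3) (V(s, Z) = √((9 + I*√3) - 38) = √(-29 + I*√3))
P = 1375/276 (P = -41250*(-1/8280) = 1375/276 ≈ 4.9819)
P - V(-12, 98) = 1375/276 - √(-29 + I*√3)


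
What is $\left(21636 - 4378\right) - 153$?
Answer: $17105$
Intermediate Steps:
$\left(21636 - 4378\right) - 153 = 17258 - 153 = 17105$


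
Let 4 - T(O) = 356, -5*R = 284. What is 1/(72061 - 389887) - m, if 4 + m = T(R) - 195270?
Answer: 62175029075/317826 ≈ 1.9563e+5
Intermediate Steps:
R = -284/5 (R = -⅕*284 = -284/5 ≈ -56.800)
T(O) = -352 (T(O) = 4 - 1*356 = 4 - 356 = -352)
m = -195626 (m = -4 + (-352 - 195270) = -4 - 195622 = -195626)
1/(72061 - 389887) - m = 1/(72061 - 389887) - 1*(-195626) = 1/(-317826) + 195626 = -1/317826 + 195626 = 62175029075/317826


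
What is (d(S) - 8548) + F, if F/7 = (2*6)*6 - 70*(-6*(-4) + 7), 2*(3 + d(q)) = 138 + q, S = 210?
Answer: -23063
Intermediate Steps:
d(q) = 66 + q/2 (d(q) = -3 + (138 + q)/2 = -3 + (69 + q/2) = 66 + q/2)
F = -14686 (F = 7*((2*6)*6 - 70*(-6*(-4) + 7)) = 7*(12*6 - 70*(24 + 7)) = 7*(72 - 70*31) = 7*(72 - 2170) = 7*(-2098) = -14686)
(d(S) - 8548) + F = ((66 + (½)*210) - 8548) - 14686 = ((66 + 105) - 8548) - 14686 = (171 - 8548) - 14686 = -8377 - 14686 = -23063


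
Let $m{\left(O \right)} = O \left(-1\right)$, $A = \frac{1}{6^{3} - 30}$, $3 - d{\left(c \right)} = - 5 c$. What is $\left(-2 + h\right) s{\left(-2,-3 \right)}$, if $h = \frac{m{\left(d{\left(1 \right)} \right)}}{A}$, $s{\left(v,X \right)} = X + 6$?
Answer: $-4470$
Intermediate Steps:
$d{\left(c \right)} = 3 + 5 c$ ($d{\left(c \right)} = 3 - - 5 c = 3 + 5 c$)
$A = \frac{1}{186}$ ($A = \frac{1}{216 - 30} = \frac{1}{186} \approx 0.0053763$)
$m{\left(O \right)} = - O$
$s{\left(v,X \right)} = 6 + X$
$h = -1488$ ($h = - (3 + 5 \cdot 1) \frac{1}{\frac{1}{186}} = - (3 + 5) 186 = \left(-1\right) 8 \cdot 186 = \left(-8\right) 186 = -1488$)
$\left(-2 + h\right) s{\left(-2,-3 \right)} = \left(-2 - 1488\right) \left(6 - 3\right) = \left(-1490\right) 3 = -4470$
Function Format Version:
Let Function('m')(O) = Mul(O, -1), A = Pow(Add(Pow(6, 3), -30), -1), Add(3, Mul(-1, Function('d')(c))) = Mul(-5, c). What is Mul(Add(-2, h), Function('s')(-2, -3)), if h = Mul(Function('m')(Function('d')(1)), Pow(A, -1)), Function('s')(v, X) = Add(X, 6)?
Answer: -4470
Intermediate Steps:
Function('d')(c) = Add(3, Mul(5, c)) (Function('d')(c) = Add(3, Mul(-1, Mul(-5, c))) = Add(3, Mul(5, c)))
A = Rational(1, 186) (A = Pow(Add(216, -30), -1) = Pow(186, -1) = Rational(1, 186) ≈ 0.0053763)
Function('m')(O) = Mul(-1, O)
Function('s')(v, X) = Add(6, X)
h = -1488 (h = Mul(Mul(-1, Add(3, Mul(5, 1))), Pow(Rational(1, 186), -1)) = Mul(Mul(-1, Add(3, 5)), 186) = Mul(Mul(-1, 8), 186) = Mul(-8, 186) = -1488)
Mul(Add(-2, h), Function('s')(-2, -3)) = Mul(Add(-2, -1488), Add(6, -3)) = Mul(-1490, 3) = -4470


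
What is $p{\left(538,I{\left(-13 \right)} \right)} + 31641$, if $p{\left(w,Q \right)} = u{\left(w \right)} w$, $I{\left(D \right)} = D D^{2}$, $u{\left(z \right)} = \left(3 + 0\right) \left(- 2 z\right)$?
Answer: $-1705023$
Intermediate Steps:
$u{\left(z \right)} = - 6 z$ ($u{\left(z \right)} = 3 \left(- 2 z\right) = - 6 z$)
$I{\left(D \right)} = D^{3}$
$p{\left(w,Q \right)} = - 6 w^{2}$ ($p{\left(w,Q \right)} = - 6 w w = - 6 w^{2}$)
$p{\left(538,I{\left(-13 \right)} \right)} + 31641 = - 6 \cdot 538^{2} + 31641 = \left(-6\right) 289444 + 31641 = -1736664 + 31641 = -1705023$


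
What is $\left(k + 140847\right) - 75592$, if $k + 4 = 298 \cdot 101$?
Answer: $95349$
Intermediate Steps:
$k = 30094$ ($k = -4 + 298 \cdot 101 = -4 + 30098 = 30094$)
$\left(k + 140847\right) - 75592 = \left(30094 + 140847\right) - 75592 = 170941 - 75592 = 95349$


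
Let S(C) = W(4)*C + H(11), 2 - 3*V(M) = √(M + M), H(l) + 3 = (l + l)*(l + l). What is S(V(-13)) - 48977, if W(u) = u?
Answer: -145480/3 - 4*I*√26/3 ≈ -48493.0 - 6.7987*I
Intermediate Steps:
H(l) = -3 + 4*l² (H(l) = -3 + (l + l)*(l + l) = -3 + (2*l)*(2*l) = -3 + 4*l²)
V(M) = ⅔ - √2*√M/3 (V(M) = ⅔ - √(M + M)/3 = ⅔ - √2*√M/3)
S(C) = 481 + 4*C (S(C) = 4*C + (-3 + 4*11²) = 4*C + (-3 + 4*121) = 4*C + (-3 + 484) = 4*C + 481 = 481 + 4*C)
S(V(-13)) - 48977 = (481 + 4*(⅔ - √2*√(-13)/3)) - 48977 = (481 + 4*(⅔ - √2*I*√13/3)) - 48977 = (481 + 4*(⅔ - I*√26/3)) - 48977 = (481 + (8/3 - 4*I*√26/3)) - 48977 = (1451/3 - 4*I*√26/3) - 48977 = -145480/3 - 4*I*√26/3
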